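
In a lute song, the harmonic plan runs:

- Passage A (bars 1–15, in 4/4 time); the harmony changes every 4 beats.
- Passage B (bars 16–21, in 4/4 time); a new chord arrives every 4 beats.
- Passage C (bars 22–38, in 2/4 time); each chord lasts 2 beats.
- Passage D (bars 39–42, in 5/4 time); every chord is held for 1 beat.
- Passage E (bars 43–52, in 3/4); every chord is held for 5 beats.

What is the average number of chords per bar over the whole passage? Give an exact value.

A: 15 × 4 = 60 beats ÷ 4 = 15 chords.
B: 6 × 4 = 24 beats ÷ 4 = 6 chords.
C: 17 × 2 = 34 beats ÷ 2 = 17 chords.
D: 4 × 5 = 20 beats ÷ 1 = 20 chords.
E: 10 × 3 = 30 beats ÷ 5 = 6 chords.
Overall: 64 chords over 52 bars → 64/52 = 16/13 chords per bar.

16/13 chords per bar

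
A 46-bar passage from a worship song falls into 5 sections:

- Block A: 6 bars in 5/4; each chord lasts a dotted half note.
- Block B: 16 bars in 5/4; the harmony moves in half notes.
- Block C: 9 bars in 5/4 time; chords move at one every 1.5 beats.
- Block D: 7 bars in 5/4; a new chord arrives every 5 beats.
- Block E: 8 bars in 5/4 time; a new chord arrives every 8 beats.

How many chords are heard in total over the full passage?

A has 30 beats and chords last 3 each, so 10 chords.
B has 80 beats and chords last 2 each, so 40 chords.
C has 45 beats and chords last 1.5 each, so 30 chords.
D has 35 beats and chords last 5 each, so 7 chords.
E has 40 beats and chords last 8 each, so 5 chords.
Total: 10 + 40 + 30 + 7 + 5 = 92.

92 chords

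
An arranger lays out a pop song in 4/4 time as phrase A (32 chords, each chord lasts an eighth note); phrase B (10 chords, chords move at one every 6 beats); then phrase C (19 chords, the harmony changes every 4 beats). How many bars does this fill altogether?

38 bars

A: 32 × 0.5 = 16 beats = 4 bars.
B: 10 × 6 = 60 beats = 15 bars.
C: 19 × 4 = 76 beats = 19 bars.
Total: 4 + 15 + 19 = 38 bars.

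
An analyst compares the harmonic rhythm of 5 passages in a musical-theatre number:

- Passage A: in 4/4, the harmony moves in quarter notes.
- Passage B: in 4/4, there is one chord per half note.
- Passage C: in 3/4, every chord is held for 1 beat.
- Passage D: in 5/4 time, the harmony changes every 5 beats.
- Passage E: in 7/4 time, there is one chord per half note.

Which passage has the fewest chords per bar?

A: each chord is 1 beat in 4/4, so 4 per bar.
B: each chord is 2 beats in 4/4, so 2 per bar.
C: each chord is 1 beat in 3/4, so 3 per bar.
D: each chord is 5 beats in 5/4, so 1 per bar.
E: each chord is 2 beats in 7/4, so 3.5 per bar.
Slowest is D at 1 chords/bar.

Passage D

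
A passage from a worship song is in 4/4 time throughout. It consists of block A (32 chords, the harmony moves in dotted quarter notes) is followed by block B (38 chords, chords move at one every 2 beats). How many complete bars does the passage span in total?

A: 32 × 1.5 = 48 beats = 12 bars.
B: 38 × 2 = 76 beats = 19 bars.
Total: 12 + 19 = 31 bars.

31 bars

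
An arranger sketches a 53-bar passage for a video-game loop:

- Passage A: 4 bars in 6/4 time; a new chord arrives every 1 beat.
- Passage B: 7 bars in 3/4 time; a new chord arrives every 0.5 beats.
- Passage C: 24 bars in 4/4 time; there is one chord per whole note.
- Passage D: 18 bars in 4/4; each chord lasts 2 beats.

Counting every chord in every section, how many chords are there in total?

A has 24 beats and chords last 1 each, so 24 chords.
B has 21 beats and chords last 0.5 each, so 42 chords.
C has 96 beats and chords last 4 each, so 24 chords.
D has 72 beats and chords last 2 each, so 36 chords.
Total: 24 + 42 + 24 + 36 = 126.

126 chords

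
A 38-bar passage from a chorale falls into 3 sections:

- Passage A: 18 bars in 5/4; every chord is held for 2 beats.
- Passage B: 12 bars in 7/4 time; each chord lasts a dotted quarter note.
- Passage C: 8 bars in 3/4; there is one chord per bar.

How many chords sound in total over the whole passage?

A: 18·5 = 90 beats, 90/2 = 45 chords.
B: 12·7 = 84 beats, 84/1.5 = 56 chords.
C: 8·3 = 24 beats, 24/3 = 8 chords.
Total: 45 + 56 + 8 = 109.

109 chords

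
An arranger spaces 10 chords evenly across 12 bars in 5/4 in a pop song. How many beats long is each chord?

12 bars × 5 beats/bar = 60 beats total.
60 beats ÷ 10 chords = 6 beats per chord.

6 beats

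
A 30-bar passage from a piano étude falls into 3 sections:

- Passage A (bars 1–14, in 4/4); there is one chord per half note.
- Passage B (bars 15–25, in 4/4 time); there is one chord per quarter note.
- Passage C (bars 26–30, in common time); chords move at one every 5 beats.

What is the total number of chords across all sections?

A: 14 bars × 4 beats = 56 beats; 2 beats/chord → 28 chords.
B: 11 bars × 4 beats = 44 beats; 1 beat/chord → 44 chords.
C: 5 bars × 4 beats = 20 beats; 5 beats/chord → 4 chords.
Total: 28 + 44 + 4 = 76.

76 chords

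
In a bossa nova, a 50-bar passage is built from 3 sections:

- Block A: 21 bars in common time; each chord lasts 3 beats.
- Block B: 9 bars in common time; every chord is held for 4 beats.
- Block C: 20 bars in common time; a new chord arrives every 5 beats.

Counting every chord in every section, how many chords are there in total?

A: 21 bars × 4 beats = 84 beats; 3 beats/chord → 28 chords.
B: 9 bars × 4 beats = 36 beats; 4 beats/chord → 9 chords.
C: 20 bars × 4 beats = 80 beats; 5 beats/chord → 16 chords.
Total: 28 + 9 + 16 = 53.

53 chords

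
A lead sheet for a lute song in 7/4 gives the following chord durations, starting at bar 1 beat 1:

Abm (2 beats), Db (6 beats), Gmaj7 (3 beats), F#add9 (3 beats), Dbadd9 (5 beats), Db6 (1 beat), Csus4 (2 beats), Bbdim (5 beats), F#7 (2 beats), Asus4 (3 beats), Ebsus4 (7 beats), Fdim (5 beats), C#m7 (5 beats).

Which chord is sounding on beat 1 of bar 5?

Beat 1 of bar 5 is beat (5−1)×7 + 1 = 29 overall.
Running totals: Abm ends at 2, Db ends at 8, Gmaj7 ends at 11, F#add9 ends at 14, Dbadd9 ends at 19, Db6 ends at 20, Csus4 ends at 22, Bbdim ends at 27, F#7 ends at 29.
Beat 29 falls within F#7.

F#7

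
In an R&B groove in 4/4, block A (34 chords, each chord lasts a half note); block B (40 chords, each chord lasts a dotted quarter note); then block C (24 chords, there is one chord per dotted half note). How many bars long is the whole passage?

50 bars

A: 34 × 2 = 68 beats = 17 bars.
B: 40 × 1.5 = 60 beats = 15 bars.
C: 24 × 3 = 72 beats = 18 bars.
Total: 17 + 15 + 18 = 50 bars.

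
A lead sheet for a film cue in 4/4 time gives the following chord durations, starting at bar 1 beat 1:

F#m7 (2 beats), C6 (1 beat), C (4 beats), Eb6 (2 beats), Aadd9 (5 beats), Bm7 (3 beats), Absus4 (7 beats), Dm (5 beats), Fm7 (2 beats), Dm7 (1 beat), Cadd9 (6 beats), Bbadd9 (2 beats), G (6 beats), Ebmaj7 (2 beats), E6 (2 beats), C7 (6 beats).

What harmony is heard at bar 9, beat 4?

Beat 4 of bar 9 is beat (9−1)×4 + 4 = 36 overall.
Running totals: F#m7 ends at 2, C6 ends at 3, C ends at 7, Eb6 ends at 9, Aadd9 ends at 14, Bm7 ends at 17, Absus4 ends at 24, Dm ends at 29, Fm7 ends at 31, Dm7 ends at 32, Cadd9 ends at 38.
Beat 36 falls within Cadd9.

Cadd9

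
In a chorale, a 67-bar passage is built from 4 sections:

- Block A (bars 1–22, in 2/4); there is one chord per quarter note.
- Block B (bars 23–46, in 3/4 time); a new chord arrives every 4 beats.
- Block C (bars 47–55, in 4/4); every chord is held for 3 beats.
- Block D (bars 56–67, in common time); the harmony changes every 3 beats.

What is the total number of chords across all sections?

90 chords

A: 22·2 = 44 beats, 44/1 = 44 chords.
B: 24·3 = 72 beats, 72/4 = 18 chords.
C: 9·4 = 36 beats, 36/3 = 12 chords.
D: 12·4 = 48 beats, 48/3 = 16 chords.
Total: 44 + 18 + 12 + 16 = 90.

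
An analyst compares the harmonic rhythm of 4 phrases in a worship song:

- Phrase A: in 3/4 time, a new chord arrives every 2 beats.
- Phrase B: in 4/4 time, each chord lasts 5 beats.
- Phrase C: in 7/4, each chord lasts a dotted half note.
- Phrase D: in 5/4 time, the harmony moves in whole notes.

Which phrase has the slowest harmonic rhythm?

Phrase B

A: each chord is 2 beats in 3/4, so 1.5 per bar.
B: each chord is 5 beats in 4/4, so 0.8 per bar.
C: each chord is 3 beats in 7/4, so 7/3 per bar.
D: each chord is 4 beats in 5/4, so 1.25 per bar.
Slowest is B at 0.8 chords/bar.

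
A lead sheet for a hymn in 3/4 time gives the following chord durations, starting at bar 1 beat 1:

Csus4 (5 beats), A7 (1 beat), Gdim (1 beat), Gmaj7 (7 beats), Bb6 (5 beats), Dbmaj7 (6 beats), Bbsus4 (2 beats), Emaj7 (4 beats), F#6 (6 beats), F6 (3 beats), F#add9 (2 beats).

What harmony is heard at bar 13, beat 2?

F6

Beat 2 of bar 13 is beat (13−1)×3 + 2 = 38 overall.
Running totals: Csus4 ends at 5, A7 ends at 6, Gdim ends at 7, Gmaj7 ends at 14, Bb6 ends at 19, Dbmaj7 ends at 25, Bbsus4 ends at 27, Emaj7 ends at 31, F#6 ends at 37, F6 ends at 40.
Beat 38 falls within F6.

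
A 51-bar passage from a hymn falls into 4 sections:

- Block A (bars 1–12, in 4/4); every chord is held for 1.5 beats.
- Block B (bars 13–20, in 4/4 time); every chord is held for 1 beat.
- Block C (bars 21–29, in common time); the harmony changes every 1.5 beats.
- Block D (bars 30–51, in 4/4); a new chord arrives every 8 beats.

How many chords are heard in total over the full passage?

A: 12·4 = 48 beats, 48/1.5 = 32 chords.
B: 8·4 = 32 beats, 32/1 = 32 chords.
C: 9·4 = 36 beats, 36/1.5 = 24 chords.
D: 22·4 = 88 beats, 88/8 = 11 chords.
Total: 32 + 32 + 24 + 11 = 99.

99 chords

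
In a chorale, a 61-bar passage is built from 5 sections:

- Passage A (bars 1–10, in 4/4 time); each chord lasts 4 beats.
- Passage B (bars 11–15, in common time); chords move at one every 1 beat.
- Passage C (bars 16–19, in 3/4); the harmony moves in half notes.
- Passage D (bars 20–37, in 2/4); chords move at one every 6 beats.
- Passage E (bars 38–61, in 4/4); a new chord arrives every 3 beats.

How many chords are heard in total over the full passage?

A has 40 beats and chords last 4 each, so 10 chords.
B has 20 beats and chords last 1 each, so 20 chords.
C has 12 beats and chords last 2 each, so 6 chords.
D has 36 beats and chords last 6 each, so 6 chords.
E has 96 beats and chords last 3 each, so 32 chords.
Total: 10 + 20 + 6 + 6 + 32 = 74.

74 chords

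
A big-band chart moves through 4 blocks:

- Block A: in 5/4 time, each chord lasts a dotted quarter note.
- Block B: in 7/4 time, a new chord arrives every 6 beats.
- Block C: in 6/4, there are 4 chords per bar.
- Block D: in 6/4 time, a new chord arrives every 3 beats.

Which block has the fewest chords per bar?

A: 5 beats/bar ÷ 1.5 beats/chord = 10/3 chords/bar.
B: 7 beats/bar ÷ 6 beats/chord = 7/6 chords/bar.
C: 6 beats/bar ÷ 1.5 beats/chord = 4 chords/bar.
D: 6 beats/bar ÷ 3 beats/chord = 2 chords/bar.
Slowest is B at 7/6 chords/bar.

Block B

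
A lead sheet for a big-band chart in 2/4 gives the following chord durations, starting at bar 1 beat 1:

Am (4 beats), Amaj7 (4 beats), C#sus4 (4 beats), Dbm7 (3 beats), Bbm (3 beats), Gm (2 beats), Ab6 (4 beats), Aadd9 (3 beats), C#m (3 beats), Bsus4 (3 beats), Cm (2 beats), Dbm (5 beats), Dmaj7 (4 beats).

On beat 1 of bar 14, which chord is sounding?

Beat 1 of bar 14 is beat (14−1)×2 + 1 = 27 overall.
Running totals: Am ends at 4, Amaj7 ends at 8, C#sus4 ends at 12, Dbm7 ends at 15, Bbm ends at 18, Gm ends at 20, Ab6 ends at 24, Aadd9 ends at 27.
Beat 27 falls within Aadd9.

Aadd9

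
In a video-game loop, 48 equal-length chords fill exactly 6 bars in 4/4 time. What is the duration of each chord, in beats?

6 bars × 4 beats/bar = 24 beats total.
24 beats ÷ 48 chords = 0.5 beats per chord.
(That is an eighth note.)

0.5 beats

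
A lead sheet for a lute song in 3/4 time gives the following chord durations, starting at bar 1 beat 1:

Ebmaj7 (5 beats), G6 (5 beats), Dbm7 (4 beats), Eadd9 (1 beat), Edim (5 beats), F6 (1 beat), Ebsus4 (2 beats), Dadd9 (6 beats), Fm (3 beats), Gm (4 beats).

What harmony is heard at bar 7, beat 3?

F6

Beat 3 of bar 7 is beat (7−1)×3 + 3 = 21 overall.
Running totals: Ebmaj7 ends at 5, G6 ends at 10, Dbm7 ends at 14, Eadd9 ends at 15, Edim ends at 20, F6 ends at 21.
Beat 21 falls within F6.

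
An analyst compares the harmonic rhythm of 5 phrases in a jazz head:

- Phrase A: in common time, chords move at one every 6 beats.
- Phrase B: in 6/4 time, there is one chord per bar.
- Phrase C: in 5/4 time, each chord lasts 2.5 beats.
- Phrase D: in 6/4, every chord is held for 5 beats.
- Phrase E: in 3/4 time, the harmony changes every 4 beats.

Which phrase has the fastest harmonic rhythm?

Phrase C

A: each chord is 6 beats in 4/4, so 2/3 per bar.
B: each chord is 6 beats in 6/4, so 1 per bar.
C: each chord is 2.5 beats in 5/4, so 2 per bar.
D: each chord is 5 beats in 6/4, so 1.2 per bar.
E: each chord is 4 beats in 3/4, so 0.75 per bar.
Fastest is C at 2 chords/bar.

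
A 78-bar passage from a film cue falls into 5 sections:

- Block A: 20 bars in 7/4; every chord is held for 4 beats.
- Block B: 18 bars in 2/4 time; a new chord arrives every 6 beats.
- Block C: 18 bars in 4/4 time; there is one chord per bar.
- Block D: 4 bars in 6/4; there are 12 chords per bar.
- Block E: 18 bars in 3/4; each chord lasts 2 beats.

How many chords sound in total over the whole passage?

134 chords

A: 20 bars × 7 beats = 140 beats; 4 beats/chord → 35 chords.
B: 18 bars × 2 beats = 36 beats; 6 beats/chord → 6 chords.
C: 18 bars × 4 beats = 72 beats; 4 beats/chord → 18 chords.
D: 4 bars × 6 beats = 24 beats; 0.5 beats/chord → 48 chords.
E: 18 bars × 3 beats = 54 beats; 2 beats/chord → 27 chords.
Total: 35 + 6 + 18 + 48 + 27 = 134.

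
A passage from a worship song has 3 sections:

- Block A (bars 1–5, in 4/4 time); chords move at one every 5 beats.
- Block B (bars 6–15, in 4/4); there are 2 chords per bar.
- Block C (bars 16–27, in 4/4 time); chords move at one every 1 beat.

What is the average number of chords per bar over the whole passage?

8/3 chords per bar

A: 5 bars of 4 beats is 20 beats; at 5 beats each that's 4 chords.
B: 10 bars of 4 beats is 40 beats; at 2 beats each that's 20 chords.
C: 12 bars of 4 beats is 48 beats; at 1 beat each that's 48 chords.
Overall: 72 chords over 27 bars → 72/27 = 8/3 chords per bar.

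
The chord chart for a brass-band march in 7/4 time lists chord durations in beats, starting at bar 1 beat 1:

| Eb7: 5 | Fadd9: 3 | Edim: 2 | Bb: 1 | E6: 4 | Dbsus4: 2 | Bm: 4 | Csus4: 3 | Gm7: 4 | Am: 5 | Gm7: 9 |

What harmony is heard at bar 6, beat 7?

Beat 7 of bar 6 is beat (6−1)×7 + 7 = 42 overall.
Running totals: Eb7 ends at 5, Fadd9 ends at 8, Edim ends at 10, Bb ends at 11, E6 ends at 15, Dbsus4 ends at 17, Bm ends at 21, Csus4 ends at 24, Gm7 ends at 28, Am ends at 33, Gm7 ends at 42.
Beat 42 falls within Gm7.

Gm7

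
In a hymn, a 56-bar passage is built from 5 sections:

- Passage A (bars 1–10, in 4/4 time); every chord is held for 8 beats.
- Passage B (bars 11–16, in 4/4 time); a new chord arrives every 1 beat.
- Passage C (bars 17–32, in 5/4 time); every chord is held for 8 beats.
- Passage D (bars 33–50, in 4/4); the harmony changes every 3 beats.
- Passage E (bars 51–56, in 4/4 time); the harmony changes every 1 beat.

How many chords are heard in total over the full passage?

87 chords

A: 10·4 = 40 beats, 40/8 = 5 chords.
B: 6·4 = 24 beats, 24/1 = 24 chords.
C: 16·5 = 80 beats, 80/8 = 10 chords.
D: 18·4 = 72 beats, 72/3 = 24 chords.
E: 6·4 = 24 beats, 24/1 = 24 chords.
Total: 5 + 24 + 10 + 24 + 24 = 87.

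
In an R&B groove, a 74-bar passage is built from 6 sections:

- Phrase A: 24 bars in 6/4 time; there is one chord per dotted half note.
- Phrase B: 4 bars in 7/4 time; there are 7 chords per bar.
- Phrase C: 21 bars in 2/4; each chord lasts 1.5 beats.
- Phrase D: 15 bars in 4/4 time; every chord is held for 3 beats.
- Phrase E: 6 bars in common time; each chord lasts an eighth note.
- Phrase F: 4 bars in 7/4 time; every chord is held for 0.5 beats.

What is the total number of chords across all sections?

228 chords

A: 24·6 = 144 beats, 144/3 = 48 chords.
B: 4·7 = 28 beats, 28/1 = 28 chords.
C: 21·2 = 42 beats, 42/1.5 = 28 chords.
D: 15·4 = 60 beats, 60/3 = 20 chords.
E: 6·4 = 24 beats, 24/0.5 = 48 chords.
F: 4·7 = 28 beats, 28/0.5 = 56 chords.
Total: 48 + 28 + 28 + 20 + 48 + 56 = 228.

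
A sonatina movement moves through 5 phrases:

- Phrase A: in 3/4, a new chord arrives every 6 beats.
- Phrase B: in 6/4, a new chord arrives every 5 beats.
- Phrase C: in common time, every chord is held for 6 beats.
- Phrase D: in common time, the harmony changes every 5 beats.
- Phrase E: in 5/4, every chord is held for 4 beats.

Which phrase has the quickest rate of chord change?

Phrase E

A: each chord is 6 beats in 3/4, so 0.5 per bar.
B: each chord is 5 beats in 6/4, so 1.2 per bar.
C: each chord is 6 beats in 4/4, so 2/3 per bar.
D: each chord is 5 beats in 4/4, so 0.8 per bar.
E: each chord is 4 beats in 5/4, so 1.25 per bar.
Fastest is E at 1.25 chords/bar.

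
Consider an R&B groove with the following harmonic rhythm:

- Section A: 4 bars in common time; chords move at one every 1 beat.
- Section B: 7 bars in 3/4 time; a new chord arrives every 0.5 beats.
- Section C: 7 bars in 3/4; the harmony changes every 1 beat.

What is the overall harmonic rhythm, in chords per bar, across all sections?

79/18 chords per bar

A: 4 bars of 4 beats is 16 beats; at 1 beat each that's 16 chords.
B: 7 bars of 3 beats is 21 beats; at 0.5 beats each that's 42 chords.
C: 7 bars of 3 beats is 21 beats; at 1 beat each that's 21 chords.
Overall: 79 chords over 18 bars → 79/18 = 79/18 chords per bar.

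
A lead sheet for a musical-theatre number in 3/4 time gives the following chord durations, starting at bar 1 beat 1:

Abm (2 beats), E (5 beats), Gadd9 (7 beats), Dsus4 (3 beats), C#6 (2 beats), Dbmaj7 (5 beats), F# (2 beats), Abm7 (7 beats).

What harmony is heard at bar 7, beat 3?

Dbmaj7

Beat 3 of bar 7 is beat (7−1)×3 + 3 = 21 overall.
Running totals: Abm ends at 2, E ends at 7, Gadd9 ends at 14, Dsus4 ends at 17, C#6 ends at 19, Dbmaj7 ends at 24.
Beat 21 falls within Dbmaj7.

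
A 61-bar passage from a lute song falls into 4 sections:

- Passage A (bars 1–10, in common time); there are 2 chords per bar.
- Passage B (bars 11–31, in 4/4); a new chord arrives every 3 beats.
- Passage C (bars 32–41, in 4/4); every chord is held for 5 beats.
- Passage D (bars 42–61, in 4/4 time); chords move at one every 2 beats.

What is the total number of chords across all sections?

A has 40 beats and chords last 2 each, so 20 chords.
B has 84 beats and chords last 3 each, so 28 chords.
C has 40 beats and chords last 5 each, so 8 chords.
D has 80 beats and chords last 2 each, so 40 chords.
Total: 20 + 28 + 8 + 40 = 96.

96 chords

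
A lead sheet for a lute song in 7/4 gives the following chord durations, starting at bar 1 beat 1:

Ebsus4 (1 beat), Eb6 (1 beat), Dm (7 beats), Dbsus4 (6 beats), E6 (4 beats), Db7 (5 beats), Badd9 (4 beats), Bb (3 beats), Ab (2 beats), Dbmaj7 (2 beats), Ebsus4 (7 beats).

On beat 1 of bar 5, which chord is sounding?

Bb

Beat 1 of bar 5 is beat (5−1)×7 + 1 = 29 overall.
Running totals: Ebsus4 ends at 1, Eb6 ends at 2, Dm ends at 9, Dbsus4 ends at 15, E6 ends at 19, Db7 ends at 24, Badd9 ends at 28, Bb ends at 31.
Beat 29 falls within Bb.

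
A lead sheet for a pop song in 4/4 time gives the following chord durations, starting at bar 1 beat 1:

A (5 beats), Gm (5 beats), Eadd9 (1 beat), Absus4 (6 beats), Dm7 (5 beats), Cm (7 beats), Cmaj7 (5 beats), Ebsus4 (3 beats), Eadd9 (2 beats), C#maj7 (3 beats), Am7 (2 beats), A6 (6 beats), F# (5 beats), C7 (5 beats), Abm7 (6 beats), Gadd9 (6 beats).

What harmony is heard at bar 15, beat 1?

C7

Beat 1 of bar 15 is beat (15−1)×4 + 1 = 57 overall.
Running totals: A ends at 5, Gm ends at 10, Eadd9 ends at 11, Absus4 ends at 17, Dm7 ends at 22, Cm ends at 29, Cmaj7 ends at 34, Ebsus4 ends at 37, Eadd9 ends at 39, C#maj7 ends at 42, Am7 ends at 44, A6 ends at 50, F# ends at 55, C7 ends at 60.
Beat 57 falls within C7.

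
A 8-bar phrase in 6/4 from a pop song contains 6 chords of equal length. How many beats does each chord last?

8 beats

8 bars × 6 beats/bar = 48 beats total.
48 beats ÷ 6 chords = 8 beats per chord.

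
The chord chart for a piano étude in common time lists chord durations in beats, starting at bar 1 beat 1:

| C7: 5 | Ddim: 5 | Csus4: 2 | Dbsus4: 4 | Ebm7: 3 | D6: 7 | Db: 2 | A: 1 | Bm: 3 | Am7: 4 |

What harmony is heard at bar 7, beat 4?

Db

Beat 4 of bar 7 is beat (7−1)×4 + 4 = 28 overall.
Running totals: C7 ends at 5, Ddim ends at 10, Csus4 ends at 12, Dbsus4 ends at 16, Ebm7 ends at 19, D6 ends at 26, Db ends at 28.
Beat 28 falls within Db.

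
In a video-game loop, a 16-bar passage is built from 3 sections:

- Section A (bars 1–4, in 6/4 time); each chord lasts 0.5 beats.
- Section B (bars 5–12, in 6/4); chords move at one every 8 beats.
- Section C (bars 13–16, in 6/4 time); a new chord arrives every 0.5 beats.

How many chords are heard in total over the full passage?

102 chords

A: 4 bars × 6 beats = 24 beats; 0.5 beats/chord → 48 chords.
B: 8 bars × 6 beats = 48 beats; 8 beats/chord → 6 chords.
C: 4 bars × 6 beats = 24 beats; 0.5 beats/chord → 48 chords.
Total: 48 + 6 + 48 = 102.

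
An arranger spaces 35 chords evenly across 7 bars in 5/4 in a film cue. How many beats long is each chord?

1 beat

7 bars × 5 beats/bar = 35 beats total.
35 beats ÷ 35 chords = 1 beats per chord.
(That is a quarter note.)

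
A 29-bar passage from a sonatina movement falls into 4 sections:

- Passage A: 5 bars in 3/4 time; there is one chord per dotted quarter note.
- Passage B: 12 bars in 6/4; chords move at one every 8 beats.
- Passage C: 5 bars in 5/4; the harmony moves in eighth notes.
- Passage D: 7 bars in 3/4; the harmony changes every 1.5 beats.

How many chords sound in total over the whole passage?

A has 15 beats and chords last 1.5 each, so 10 chords.
B has 72 beats and chords last 8 each, so 9 chords.
C has 25 beats and chords last 0.5 each, so 50 chords.
D has 21 beats and chords last 1.5 each, so 14 chords.
Total: 10 + 9 + 50 + 14 = 83.

83 chords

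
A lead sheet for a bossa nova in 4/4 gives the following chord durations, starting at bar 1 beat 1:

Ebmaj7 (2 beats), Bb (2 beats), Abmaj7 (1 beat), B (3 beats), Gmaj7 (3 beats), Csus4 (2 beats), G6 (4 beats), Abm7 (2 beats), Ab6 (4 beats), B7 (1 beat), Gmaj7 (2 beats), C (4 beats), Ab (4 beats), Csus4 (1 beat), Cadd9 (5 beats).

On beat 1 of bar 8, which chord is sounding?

C

Beat 1 of bar 8 is beat (8−1)×4 + 1 = 29 overall.
Running totals: Ebmaj7 ends at 2, Bb ends at 4, Abmaj7 ends at 5, B ends at 8, Gmaj7 ends at 11, Csus4 ends at 13, G6 ends at 17, Abm7 ends at 19, Ab6 ends at 23, B7 ends at 24, Gmaj7 ends at 26, C ends at 30.
Beat 29 falls within C.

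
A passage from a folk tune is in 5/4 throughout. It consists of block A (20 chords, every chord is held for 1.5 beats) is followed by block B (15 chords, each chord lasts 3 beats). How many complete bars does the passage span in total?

15 bars

A: 20 × 1.5 = 30 beats = 6 bars.
B: 15 × 3 = 45 beats = 9 bars.
Total: 6 + 9 = 15 bars.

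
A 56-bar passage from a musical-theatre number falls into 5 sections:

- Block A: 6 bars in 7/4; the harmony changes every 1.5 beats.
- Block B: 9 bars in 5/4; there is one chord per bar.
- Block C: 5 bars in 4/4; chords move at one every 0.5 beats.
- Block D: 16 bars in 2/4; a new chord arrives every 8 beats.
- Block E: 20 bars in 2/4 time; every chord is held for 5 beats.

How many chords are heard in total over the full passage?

89 chords

A has 42 beats and chords last 1.5 each, so 28 chords.
B has 45 beats and chords last 5 each, so 9 chords.
C has 20 beats and chords last 0.5 each, so 40 chords.
D has 32 beats and chords last 8 each, so 4 chords.
E has 40 beats and chords last 5 each, so 8 chords.
Total: 28 + 9 + 40 + 4 + 8 = 89.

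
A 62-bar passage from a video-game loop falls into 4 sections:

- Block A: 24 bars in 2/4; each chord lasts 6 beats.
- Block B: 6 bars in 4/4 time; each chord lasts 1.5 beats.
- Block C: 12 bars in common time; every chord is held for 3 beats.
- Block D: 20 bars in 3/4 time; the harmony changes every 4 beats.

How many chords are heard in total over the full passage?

A: 24 bars × 2 beats = 48 beats; 6 beats/chord → 8 chords.
B: 6 bars × 4 beats = 24 beats; 1.5 beats/chord → 16 chords.
C: 12 bars × 4 beats = 48 beats; 3 beats/chord → 16 chords.
D: 20 bars × 3 beats = 60 beats; 4 beats/chord → 15 chords.
Total: 8 + 16 + 16 + 15 = 55.

55 chords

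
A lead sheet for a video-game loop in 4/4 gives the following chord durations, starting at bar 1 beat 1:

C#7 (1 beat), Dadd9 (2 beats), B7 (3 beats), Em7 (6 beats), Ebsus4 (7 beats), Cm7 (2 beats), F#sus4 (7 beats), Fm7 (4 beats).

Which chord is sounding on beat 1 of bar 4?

Beat 1 of bar 4 is beat (4−1)×4 + 1 = 13 overall.
Running totals: C#7 ends at 1, Dadd9 ends at 3, B7 ends at 6, Em7 ends at 12, Ebsus4 ends at 19.
Beat 13 falls within Ebsus4.

Ebsus4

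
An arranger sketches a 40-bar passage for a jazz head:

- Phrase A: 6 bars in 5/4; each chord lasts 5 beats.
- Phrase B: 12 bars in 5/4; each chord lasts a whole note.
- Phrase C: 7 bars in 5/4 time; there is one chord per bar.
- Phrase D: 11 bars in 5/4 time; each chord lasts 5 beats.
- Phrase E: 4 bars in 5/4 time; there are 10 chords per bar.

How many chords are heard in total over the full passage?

79 chords

A: 6 bars × 5 beats = 30 beats; 5 beats/chord → 6 chords.
B: 12 bars × 5 beats = 60 beats; 4 beats/chord → 15 chords.
C: 7 bars × 5 beats = 35 beats; 5 beats/chord → 7 chords.
D: 11 bars × 5 beats = 55 beats; 5 beats/chord → 11 chords.
E: 4 bars × 5 beats = 20 beats; 0.5 beats/chord → 40 chords.
Total: 6 + 15 + 7 + 11 + 40 = 79.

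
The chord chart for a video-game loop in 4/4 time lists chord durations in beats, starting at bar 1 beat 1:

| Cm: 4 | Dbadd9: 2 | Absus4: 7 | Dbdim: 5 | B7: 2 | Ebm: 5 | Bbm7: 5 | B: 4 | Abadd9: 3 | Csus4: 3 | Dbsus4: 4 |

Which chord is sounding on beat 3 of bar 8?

B

Beat 3 of bar 8 is beat (8−1)×4 + 3 = 31 overall.
Running totals: Cm ends at 4, Dbadd9 ends at 6, Absus4 ends at 13, Dbdim ends at 18, B7 ends at 20, Ebm ends at 25, Bbm7 ends at 30, B ends at 34.
Beat 31 falls within B.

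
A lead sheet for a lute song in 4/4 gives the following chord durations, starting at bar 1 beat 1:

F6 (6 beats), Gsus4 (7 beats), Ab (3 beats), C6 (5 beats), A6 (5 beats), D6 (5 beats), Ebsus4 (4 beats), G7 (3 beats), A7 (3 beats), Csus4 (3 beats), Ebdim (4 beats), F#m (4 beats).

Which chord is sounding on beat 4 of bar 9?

Beat 4 of bar 9 is beat (9−1)×4 + 4 = 36 overall.
Running totals: F6 ends at 6, Gsus4 ends at 13, Ab ends at 16, C6 ends at 21, A6 ends at 26, D6 ends at 31, Ebsus4 ends at 35, G7 ends at 38.
Beat 36 falls within G7.

G7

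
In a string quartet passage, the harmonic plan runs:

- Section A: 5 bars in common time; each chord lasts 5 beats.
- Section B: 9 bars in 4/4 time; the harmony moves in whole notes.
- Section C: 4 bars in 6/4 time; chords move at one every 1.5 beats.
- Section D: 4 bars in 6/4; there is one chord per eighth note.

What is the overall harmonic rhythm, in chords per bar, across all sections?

3.5 chords per bar

A: 5 × 4 = 20 beats ÷ 5 = 4 chords.
B: 9 × 4 = 36 beats ÷ 4 = 9 chords.
C: 4 × 6 = 24 beats ÷ 1.5 = 16 chords.
D: 4 × 6 = 24 beats ÷ 0.5 = 48 chords.
Overall: 77 chords over 22 bars → 77/22 = 3.5 chords per bar.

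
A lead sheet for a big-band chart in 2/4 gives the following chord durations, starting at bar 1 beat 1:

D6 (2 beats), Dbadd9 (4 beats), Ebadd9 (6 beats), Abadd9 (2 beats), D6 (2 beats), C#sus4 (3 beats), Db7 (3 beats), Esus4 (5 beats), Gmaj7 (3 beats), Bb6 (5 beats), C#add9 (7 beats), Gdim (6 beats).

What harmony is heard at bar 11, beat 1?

Beat 1 of bar 11 is beat (11−1)×2 + 1 = 21 overall.
Running totals: D6 ends at 2, Dbadd9 ends at 6, Ebadd9 ends at 12, Abadd9 ends at 14, D6 ends at 16, C#sus4 ends at 19, Db7 ends at 22.
Beat 21 falls within Db7.

Db7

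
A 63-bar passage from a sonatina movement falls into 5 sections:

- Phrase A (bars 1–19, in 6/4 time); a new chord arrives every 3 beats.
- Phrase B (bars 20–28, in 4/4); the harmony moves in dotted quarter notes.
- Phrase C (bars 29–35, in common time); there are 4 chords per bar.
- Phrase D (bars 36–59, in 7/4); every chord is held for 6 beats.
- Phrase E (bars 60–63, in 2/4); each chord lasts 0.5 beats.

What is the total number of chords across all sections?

134 chords

A has 114 beats and chords last 3 each, so 38 chords.
B has 36 beats and chords last 1.5 each, so 24 chords.
C has 28 beats and chords last 1 each, so 28 chords.
D has 168 beats and chords last 6 each, so 28 chords.
E has 8 beats and chords last 0.5 each, so 16 chords.
Total: 38 + 24 + 28 + 28 + 16 = 134.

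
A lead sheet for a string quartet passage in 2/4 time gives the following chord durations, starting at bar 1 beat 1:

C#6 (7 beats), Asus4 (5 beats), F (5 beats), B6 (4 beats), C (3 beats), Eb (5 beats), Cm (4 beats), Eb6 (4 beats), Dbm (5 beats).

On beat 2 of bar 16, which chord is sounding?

Beat 2 of bar 16 is beat (16−1)×2 + 2 = 32 overall.
Running totals: C#6 ends at 7, Asus4 ends at 12, F ends at 17, B6 ends at 21, C ends at 24, Eb ends at 29, Cm ends at 33.
Beat 32 falls within Cm.

Cm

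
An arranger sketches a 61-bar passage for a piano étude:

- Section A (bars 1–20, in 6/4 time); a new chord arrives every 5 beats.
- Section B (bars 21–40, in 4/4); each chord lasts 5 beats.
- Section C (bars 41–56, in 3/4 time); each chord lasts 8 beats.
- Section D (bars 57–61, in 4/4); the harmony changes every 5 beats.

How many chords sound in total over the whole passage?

50 chords

A: 20·6 = 120 beats, 120/5 = 24 chords.
B: 20·4 = 80 beats, 80/5 = 16 chords.
C: 16·3 = 48 beats, 48/8 = 6 chords.
D: 5·4 = 20 beats, 20/5 = 4 chords.
Total: 24 + 16 + 6 + 4 = 50.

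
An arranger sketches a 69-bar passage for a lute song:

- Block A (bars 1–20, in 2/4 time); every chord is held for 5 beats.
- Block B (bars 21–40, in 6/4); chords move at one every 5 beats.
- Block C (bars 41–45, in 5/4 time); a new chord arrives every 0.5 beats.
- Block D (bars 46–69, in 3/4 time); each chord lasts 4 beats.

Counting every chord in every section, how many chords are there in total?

A: 20·2 = 40 beats, 40/5 = 8 chords.
B: 20·6 = 120 beats, 120/5 = 24 chords.
C: 5·5 = 25 beats, 25/0.5 = 50 chords.
D: 24·3 = 72 beats, 72/4 = 18 chords.
Total: 8 + 24 + 50 + 18 = 100.

100 chords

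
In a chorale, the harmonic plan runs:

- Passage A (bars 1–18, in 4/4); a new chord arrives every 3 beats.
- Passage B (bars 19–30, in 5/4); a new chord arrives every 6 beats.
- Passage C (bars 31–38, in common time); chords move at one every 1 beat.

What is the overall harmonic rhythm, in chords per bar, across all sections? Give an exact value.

33/19 chords per bar

A: 18 × 4 = 72 beats ÷ 3 = 24 chords.
B: 12 × 5 = 60 beats ÷ 6 = 10 chords.
C: 8 × 4 = 32 beats ÷ 1 = 32 chords.
Overall: 66 chords over 38 bars → 66/38 = 33/19 chords per bar.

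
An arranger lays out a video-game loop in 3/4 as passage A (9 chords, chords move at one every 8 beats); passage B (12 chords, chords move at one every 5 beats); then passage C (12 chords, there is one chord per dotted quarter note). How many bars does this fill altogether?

A: 9 × 8 = 72 beats = 24 bars.
B: 12 × 5 = 60 beats = 20 bars.
C: 12 × 1.5 = 18 beats = 6 bars.
Total: 24 + 20 + 6 = 50 bars.

50 bars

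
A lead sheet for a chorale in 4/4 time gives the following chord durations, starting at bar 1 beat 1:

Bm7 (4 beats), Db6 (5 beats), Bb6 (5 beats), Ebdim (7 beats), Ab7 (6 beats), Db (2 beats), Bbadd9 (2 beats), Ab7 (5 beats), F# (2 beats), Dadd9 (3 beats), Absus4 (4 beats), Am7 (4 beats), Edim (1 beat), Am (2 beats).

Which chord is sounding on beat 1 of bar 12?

Absus4

Beat 1 of bar 12 is beat (12−1)×4 + 1 = 45 overall.
Running totals: Bm7 ends at 4, Db6 ends at 9, Bb6 ends at 14, Ebdim ends at 21, Ab7 ends at 27, Db ends at 29, Bbadd9 ends at 31, Ab7 ends at 36, F# ends at 38, Dadd9 ends at 41, Absus4 ends at 45.
Beat 45 falls within Absus4.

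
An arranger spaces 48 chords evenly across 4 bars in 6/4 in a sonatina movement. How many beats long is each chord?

0.5 beats

4 bars × 6 beats/bar = 24 beats total.
24 beats ÷ 48 chords = 0.5 beats per chord.
(That is an eighth note.)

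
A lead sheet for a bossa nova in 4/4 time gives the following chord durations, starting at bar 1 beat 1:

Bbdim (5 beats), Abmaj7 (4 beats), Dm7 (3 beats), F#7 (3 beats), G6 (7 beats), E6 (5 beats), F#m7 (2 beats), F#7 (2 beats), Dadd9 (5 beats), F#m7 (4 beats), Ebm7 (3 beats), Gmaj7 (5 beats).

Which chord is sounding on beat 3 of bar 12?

Beat 3 of bar 12 is beat (12−1)×4 + 3 = 47 overall.
Running totals: Bbdim ends at 5, Abmaj7 ends at 9, Dm7 ends at 12, F#7 ends at 15, G6 ends at 22, E6 ends at 27, F#m7 ends at 29, F#7 ends at 31, Dadd9 ends at 36, F#m7 ends at 40, Ebm7 ends at 43, Gmaj7 ends at 48.
Beat 47 falls within Gmaj7.

Gmaj7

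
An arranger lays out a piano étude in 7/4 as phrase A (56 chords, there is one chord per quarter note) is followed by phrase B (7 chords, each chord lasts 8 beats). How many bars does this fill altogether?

A: 56 × 1 = 56 beats = 8 bars.
B: 7 × 8 = 56 beats = 8 bars.
Total: 8 + 8 = 16 bars.

16 bars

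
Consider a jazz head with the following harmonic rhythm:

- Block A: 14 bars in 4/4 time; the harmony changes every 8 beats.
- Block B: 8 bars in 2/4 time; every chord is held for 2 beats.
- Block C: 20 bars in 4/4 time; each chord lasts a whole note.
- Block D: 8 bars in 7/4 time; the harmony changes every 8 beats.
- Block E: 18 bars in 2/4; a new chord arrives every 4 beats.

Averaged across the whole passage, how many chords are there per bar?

A: 14 × 4 = 56 beats ÷ 8 = 7 chords.
B: 8 × 2 = 16 beats ÷ 2 = 8 chords.
C: 20 × 4 = 80 beats ÷ 4 = 20 chords.
D: 8 × 7 = 56 beats ÷ 8 = 7 chords.
E: 18 × 2 = 36 beats ÷ 4 = 9 chords.
Overall: 51 chords over 68 bars → 51/68 = 0.75 chords per bar.

0.75 chords per bar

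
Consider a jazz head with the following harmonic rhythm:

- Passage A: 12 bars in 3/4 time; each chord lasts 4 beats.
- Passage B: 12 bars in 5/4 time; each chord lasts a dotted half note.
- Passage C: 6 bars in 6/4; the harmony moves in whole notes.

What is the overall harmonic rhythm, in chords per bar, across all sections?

A: 12 × 3 = 36 beats ÷ 4 = 9 chords.
B: 12 × 5 = 60 beats ÷ 3 = 20 chords.
C: 6 × 6 = 36 beats ÷ 4 = 9 chords.
Overall: 38 chords over 30 bars → 38/30 = 19/15 chords per bar.

19/15 chords per bar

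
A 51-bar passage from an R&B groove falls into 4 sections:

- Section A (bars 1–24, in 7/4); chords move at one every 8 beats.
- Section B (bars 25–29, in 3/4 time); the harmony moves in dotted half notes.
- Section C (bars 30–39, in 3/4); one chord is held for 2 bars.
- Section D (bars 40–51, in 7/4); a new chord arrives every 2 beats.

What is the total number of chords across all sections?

73 chords

A has 168 beats and chords last 8 each, so 21 chords.
B has 15 beats and chords last 3 each, so 5 chords.
C has 30 beats and chords last 6 each, so 5 chords.
D has 84 beats and chords last 2 each, so 42 chords.
Total: 21 + 5 + 5 + 42 = 73.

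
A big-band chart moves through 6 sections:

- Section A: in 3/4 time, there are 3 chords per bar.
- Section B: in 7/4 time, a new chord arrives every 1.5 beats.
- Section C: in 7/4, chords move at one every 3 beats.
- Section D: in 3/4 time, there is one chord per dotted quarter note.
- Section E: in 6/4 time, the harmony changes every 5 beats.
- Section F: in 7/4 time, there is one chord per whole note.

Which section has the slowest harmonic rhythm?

Section E

A: each chord is 1 beat in 3/4, so 3 per bar.
B: each chord is 1.5 beats in 7/4, so 14/3 per bar.
C: each chord is 3 beats in 7/4, so 7/3 per bar.
D: each chord is 1.5 beats in 3/4, so 2 per bar.
E: each chord is 5 beats in 6/4, so 1.2 per bar.
F: each chord is 4 beats in 7/4, so 1.75 per bar.
Slowest is E at 1.2 chords/bar.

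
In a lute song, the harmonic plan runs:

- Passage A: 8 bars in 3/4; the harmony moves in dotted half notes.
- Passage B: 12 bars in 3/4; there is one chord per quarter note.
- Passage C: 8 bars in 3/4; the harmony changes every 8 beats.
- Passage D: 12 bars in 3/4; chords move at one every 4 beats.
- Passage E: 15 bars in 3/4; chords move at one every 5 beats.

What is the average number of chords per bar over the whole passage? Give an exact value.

A: 8 × 3 = 24 beats ÷ 3 = 8 chords.
B: 12 × 3 = 36 beats ÷ 1 = 36 chords.
C: 8 × 3 = 24 beats ÷ 8 = 3 chords.
D: 12 × 3 = 36 beats ÷ 4 = 9 chords.
E: 15 × 3 = 45 beats ÷ 5 = 9 chords.
Overall: 65 chords over 55 bars → 65/55 = 13/11 chords per bar.

13/11 chords per bar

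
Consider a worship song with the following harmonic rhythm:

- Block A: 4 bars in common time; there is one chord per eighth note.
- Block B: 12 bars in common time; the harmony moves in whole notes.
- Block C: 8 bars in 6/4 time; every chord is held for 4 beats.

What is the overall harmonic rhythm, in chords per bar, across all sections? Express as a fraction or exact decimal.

7/3 chords per bar

A: 4 × 4 = 16 beats ÷ 0.5 = 32 chords.
B: 12 × 4 = 48 beats ÷ 4 = 12 chords.
C: 8 × 6 = 48 beats ÷ 4 = 12 chords.
Overall: 56 chords over 24 bars → 56/24 = 7/3 chords per bar.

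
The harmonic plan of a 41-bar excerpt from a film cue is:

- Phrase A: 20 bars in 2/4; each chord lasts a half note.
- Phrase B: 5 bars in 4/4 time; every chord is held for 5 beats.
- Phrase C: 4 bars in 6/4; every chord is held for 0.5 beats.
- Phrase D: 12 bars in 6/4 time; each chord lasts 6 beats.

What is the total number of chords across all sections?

84 chords

A: 20 bars × 2 beats = 40 beats; 2 beats/chord → 20 chords.
B: 5 bars × 4 beats = 20 beats; 5 beats/chord → 4 chords.
C: 4 bars × 6 beats = 24 beats; 0.5 beats/chord → 48 chords.
D: 12 bars × 6 beats = 72 beats; 6 beats/chord → 12 chords.
Total: 20 + 4 + 48 + 12 = 84.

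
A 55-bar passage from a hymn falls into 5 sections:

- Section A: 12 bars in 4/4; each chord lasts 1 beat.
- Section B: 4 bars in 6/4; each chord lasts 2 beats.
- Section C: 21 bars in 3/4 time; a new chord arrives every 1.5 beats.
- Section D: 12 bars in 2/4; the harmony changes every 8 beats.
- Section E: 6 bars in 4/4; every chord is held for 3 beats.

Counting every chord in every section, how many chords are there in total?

A: 12·4 = 48 beats, 48/1 = 48 chords.
B: 4·6 = 24 beats, 24/2 = 12 chords.
C: 21·3 = 63 beats, 63/1.5 = 42 chords.
D: 12·2 = 24 beats, 24/8 = 3 chords.
E: 6·4 = 24 beats, 24/3 = 8 chords.
Total: 48 + 12 + 42 + 3 + 8 = 113.

113 chords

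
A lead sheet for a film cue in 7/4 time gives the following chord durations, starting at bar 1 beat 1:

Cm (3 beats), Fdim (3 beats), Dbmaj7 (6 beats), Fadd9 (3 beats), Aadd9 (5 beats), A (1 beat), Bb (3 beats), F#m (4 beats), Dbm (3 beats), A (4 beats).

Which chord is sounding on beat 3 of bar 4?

Bb

Beat 3 of bar 4 is beat (4−1)×7 + 3 = 24 overall.
Running totals: Cm ends at 3, Fdim ends at 6, Dbmaj7 ends at 12, Fadd9 ends at 15, Aadd9 ends at 20, A ends at 21, Bb ends at 24.
Beat 24 falls within Bb.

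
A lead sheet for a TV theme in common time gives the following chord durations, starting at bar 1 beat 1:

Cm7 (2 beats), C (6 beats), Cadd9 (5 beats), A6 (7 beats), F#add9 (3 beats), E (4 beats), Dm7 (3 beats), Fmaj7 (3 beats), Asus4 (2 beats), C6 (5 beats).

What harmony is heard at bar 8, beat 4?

Fmaj7

Beat 4 of bar 8 is beat (8−1)×4 + 4 = 32 overall.
Running totals: Cm7 ends at 2, C ends at 8, Cadd9 ends at 13, A6 ends at 20, F#add9 ends at 23, E ends at 27, Dm7 ends at 30, Fmaj7 ends at 33.
Beat 32 falls within Fmaj7.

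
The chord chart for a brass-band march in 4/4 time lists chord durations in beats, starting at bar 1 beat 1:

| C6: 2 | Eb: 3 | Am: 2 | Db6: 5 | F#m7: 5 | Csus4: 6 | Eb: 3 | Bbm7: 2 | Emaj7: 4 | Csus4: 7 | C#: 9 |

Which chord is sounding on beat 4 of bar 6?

Eb

Beat 4 of bar 6 is beat (6−1)×4 + 4 = 24 overall.
Running totals: C6 ends at 2, Eb ends at 5, Am ends at 7, Db6 ends at 12, F#m7 ends at 17, Csus4 ends at 23, Eb ends at 26.
Beat 24 falls within Eb.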